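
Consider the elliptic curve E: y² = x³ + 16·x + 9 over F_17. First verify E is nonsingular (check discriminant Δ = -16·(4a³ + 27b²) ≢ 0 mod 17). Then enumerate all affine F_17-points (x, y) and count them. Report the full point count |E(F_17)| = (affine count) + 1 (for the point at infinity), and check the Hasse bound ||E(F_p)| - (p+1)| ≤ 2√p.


Affine points = {(0, 3), (0, 14), (1, 3), (1, 14), (2, 7), (2, 10), (3, 4), (3, 13), (4, 1), (4, 16), (6, 7), (6, 10), (9, 7), (9, 10), (10, 8), (10, 9), (12, 5), (12, 12), (13, 0), (14, 6), (14, 11), (16, 3), (16, 14)}; affine count = 23; |E(F_17)| = 24.

Discriminant check: Δ ∝ 4a³ + 27b² = 4·16³ + 27·9² = 4·4096 + 27·81 ≡ 7 (mod 17). Nonzero ⇒ E is nonsingular.
For each x ∈ F_17, compute rhs = x³ + 16·x + 9 mod 17, then count y ∈ F_17 with y² ≡ rhs.
  x = 0: rhs = 9, matching y values: 3, 14 (2 points).
  x = 1: rhs = 9, matching y values: 3, 14 (2 points).
  x = 2: rhs = 15, matching y values: 7, 10 (2 points).
  x = 3: rhs = 16, matching y values: 4, 13 (2 points).
  x = 4: rhs = 1, matching y values: 1, 16 (2 points).
  x = 5: rhs = 10, matching y values: none (0 points).
  x = 6: rhs = 15, matching y values: 7, 10 (2 points).
  x = 7: rhs = 5, matching y values: none (0 points).
  x = 8: rhs = 3, matching y values: none (0 points).
  x = 9: rhs = 15, matching y values: 7, 10 (2 points).
  x = 10: rhs = 13, matching y values: 8, 9 (2 points).
  x = 11: rhs = 3, matching y values: none (0 points).
  x = 12: rhs = 8, matching y values: 5, 12 (2 points).
  x = 13: rhs = 0, matching y values: 0 (1 points).
  x = 14: rhs = 2, matching y values: 6, 11 (2 points).
  x = 15: rhs = 3, matching y values: none (0 points).
  x = 16: rhs = 9, matching y values: 3, 14 (2 points).
Total affine count: 23.
Full point count |E(F_17)| = 23 + 1 = 24.
Hasse bound: |24 − (17+1)| = |6| = 6 ≤ 2√17 ≈ 8.2462 ✓.


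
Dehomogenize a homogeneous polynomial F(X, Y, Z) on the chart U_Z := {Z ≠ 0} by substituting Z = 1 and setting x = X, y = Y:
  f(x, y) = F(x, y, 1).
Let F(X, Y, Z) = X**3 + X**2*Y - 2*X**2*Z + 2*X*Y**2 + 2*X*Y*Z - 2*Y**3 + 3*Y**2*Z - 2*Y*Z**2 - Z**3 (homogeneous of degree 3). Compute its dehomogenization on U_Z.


f(x, y) = x**3 + x**2*y - 2*x**2 + 2*x*y**2 + 2*x*y - 2*y**3 + 3*y**2 - 2*y - 1

On U_Z we set Z = 1. Each monomial c·X^i·Y^j·Z^k in F becomes c·x^i·y^j·1^k = c·x^i·y^j.
Substituting Z = 1: F(X, Y, 1) = x**3 + x**2*y - 2*x**2 + 2*x*y**2 + 2*x*y - 2*y**3 + 3*y**2 - 2*y - 1.
Note: deg(f) ≤ deg(F) = 3; strict inequality happens when F is divisible by Z (lost terms).


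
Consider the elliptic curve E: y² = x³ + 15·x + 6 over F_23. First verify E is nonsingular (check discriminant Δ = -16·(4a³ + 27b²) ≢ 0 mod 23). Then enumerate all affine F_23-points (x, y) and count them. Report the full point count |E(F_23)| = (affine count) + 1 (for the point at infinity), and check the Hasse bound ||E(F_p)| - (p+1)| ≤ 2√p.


Affine points = {(0, 11), (0, 12), (3, 3), (3, 20), (6, 6), (6, 17), (10, 11), (10, 12), (13, 11), (13, 12), (14, 4), (14, 19), (15, 8), (15, 15), (16, 8), (16, 15), (18, 6), (18, 17), (20, 7), (20, 16), (22, 6), (22, 17)}; affine count = 22; |E(F_23)| = 23.

Discriminant check: Δ ∝ 4a³ + 27b² = 4·15³ + 27·6² = 4·3375 + 27·36 ≡ 5 (mod 23). Nonzero ⇒ E is nonsingular.
For each x ∈ F_23, compute rhs = x³ + 15·x + 6 mod 23, then count y ∈ F_23 with y² ≡ rhs.
  x = 0: rhs = 6, matching y values: 11, 12 (2 points).
  x = 1: rhs = 22, matching y values: none (0 points).
  x = 2: rhs = 21, matching y values: none (0 points).
  x = 3: rhs = 9, matching y values: 3, 20 (2 points).
  x = 4: rhs = 15, matching y values: none (0 points).
  x = 5: rhs = 22, matching y values: none (0 points).
  x = 6: rhs = 13, matching y values: 6, 17 (2 points).
  x = 7: rhs = 17, matching y values: none (0 points).
  x = 8: rhs = 17, matching y values: none (0 points).
  x = 9: rhs = 19, matching y values: none (0 points).
  x = 10: rhs = 6, matching y values: 11, 12 (2 points).
  x = 11: rhs = 7, matching y values: none (0 points).
  x = 12: rhs = 5, matching y values: none (0 points).
  x = 13: rhs = 6, matching y values: 11, 12 (2 points).
  x = 14: rhs = 16, matching y values: 4, 19 (2 points).
  x = 15: rhs = 18, matching y values: 8, 15 (2 points).
  x = 16: rhs = 18, matching y values: 8, 15 (2 points).
  x = 17: rhs = 22, matching y values: none (0 points).
  x = 18: rhs = 13, matching y values: 6, 17 (2 points).
  x = 19: rhs = 20, matching y values: none (0 points).
  x = 20: rhs = 3, matching y values: 7, 16 (2 points).
  x = 21: rhs = 14, matching y values: none (0 points).
  x = 22: rhs = 13, matching y values: 6, 17 (2 points).
Total affine count: 22.
Full point count |E(F_23)| = 22 + 1 = 23.
Hasse bound: |23 − (23+1)| = |-1| = 1 ≤ 2√23 ≈ 9.5917 ✓.


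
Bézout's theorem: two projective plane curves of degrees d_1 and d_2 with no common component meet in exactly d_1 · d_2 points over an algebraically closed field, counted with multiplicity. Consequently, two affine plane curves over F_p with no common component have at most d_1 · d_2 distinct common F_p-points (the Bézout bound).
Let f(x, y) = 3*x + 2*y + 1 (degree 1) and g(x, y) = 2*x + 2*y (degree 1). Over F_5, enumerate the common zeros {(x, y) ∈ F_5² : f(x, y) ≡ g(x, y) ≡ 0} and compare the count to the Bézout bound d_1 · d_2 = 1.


Common zeros: {(4, 1)}; count = 1; Bézout bound = 1.

deg(f) = 1, deg(g) = 1, so Bézout bound = 1.
Scan x ∈ F_5. For each x, list the y ∈ F_5 with f(x, y) ≡ 0 and those with g(x, y) ≡ 0 (mod 5); the common zeros in that column are the intersection.
  x = 0: f ≡ 0 at y ∈ {2}; g ≡ 0 at y ∈ {0}; common: ∅.
  x = 1: f ≡ 0 at y ∈ {3}; g ≡ 0 at y ∈ {4}; common: ∅.
  x = 2: f ≡ 0 at y ∈ {4}; g ≡ 0 at y ∈ {3}; common: ∅.
  x = 3: f ≡ 0 at y ∈ {0}; g ≡ 0 at y ∈ {2}; common: ∅.
  x = 4: f ≡ 0 at y ∈ {1}; g ≡ 0 at y ∈ {1}; common: {1}.
Collecting: common zeros = {(4, 1)}, so the count is 1.
Comparison with the Bézout bound: 1 ≤ 1 = deg(f)·deg(g), as expected for curves with no common component (the bound is attained).


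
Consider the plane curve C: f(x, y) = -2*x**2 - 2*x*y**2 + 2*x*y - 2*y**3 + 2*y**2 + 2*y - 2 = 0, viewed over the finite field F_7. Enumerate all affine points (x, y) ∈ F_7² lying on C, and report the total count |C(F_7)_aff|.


Affine F_7-points: {(0, 1), (0, 6), (2, 5), (4, 3), (5, 6), (6, 5)}; count = 6.

For each of the 49 pairs (x, y) ∈ F_7², evaluate f(x, y) mod 7. Record the zeros.
  x = 0: [0↦5, 1↦0, 2↦1, 3↦3, 4↦1, 5↦4, 6↦0]  zeros at y ∈ {1, 6}
  x = 1: [0↦3, 1↦5, 2↦2, 3↦3, 4↦3, 5↦4, 6↦1]  zeros at y ∈ ∅
  x = 2: [0↦4, 1↦6, 2↦6, 3↦6, 4↦1, 5↦0, 6↦5]  zeros at y ∈ {5}
  x = 3: [0↦1, 1↦3, 2↦6, 3↦5, 4↦2, 5↦6, 6↦5]  zeros at y ∈ ∅
  x = 4: [0↦1, 1↦3, 2↦2, 3↦0, 4↦6, 5↦1, 6↦1]  zeros at y ∈ {3}
  x = 5: [0↦4, 1↦6, 2↦1, 3↦5, 4↦6, 5↦6, 6↦0]  zeros at y ∈ {6}
  x = 6: [0↦3, 1↦5, 2↦3, 3↦6, 4↦2, 5↦0, 6↦2]  zeros at y ∈ {5}
Collecting zeros: affine points = {(0, 1), (0, 6), (2, 5), (4, 3), (5, 6), (6, 5)}.
Total count |C(F_7)_aff| = 6.


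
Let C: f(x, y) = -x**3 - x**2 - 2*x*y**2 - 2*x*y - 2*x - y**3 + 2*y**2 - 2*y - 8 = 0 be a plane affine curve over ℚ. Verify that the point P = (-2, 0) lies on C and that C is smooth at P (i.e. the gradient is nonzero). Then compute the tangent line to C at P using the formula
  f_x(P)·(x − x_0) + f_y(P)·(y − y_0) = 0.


Tangent line at P: -10*x + 2*y - 20 = 0.

Step 1: f(-2, 0) = 0, so P lies on C.
Step 2: partial derivatives
  f_x(x, y) = -3*x**2 - 2*x - 2*y**2 - 2*y - 2, f_y(x, y) = -4*x*y - 2*x - 3*y**2 + 4*y - 2.
  f_x(P) = -10, f_y(P) = 2 (gradient nonzero, so P is smooth).
Step 3: tangent line at P: -10·(x − -2) + 2·(y − 0) = 0.
Expanding: -10*x + 2*y - 20 = 0.


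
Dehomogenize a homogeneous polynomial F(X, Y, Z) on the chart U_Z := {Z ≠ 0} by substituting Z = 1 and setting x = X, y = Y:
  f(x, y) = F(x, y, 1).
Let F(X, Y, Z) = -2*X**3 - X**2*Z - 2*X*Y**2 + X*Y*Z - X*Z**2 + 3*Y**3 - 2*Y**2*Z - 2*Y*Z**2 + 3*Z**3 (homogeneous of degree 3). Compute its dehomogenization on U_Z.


f(x, y) = -2*x**3 - x**2 - 2*x*y**2 + x*y - x + 3*y**3 - 2*y**2 - 2*y + 3

On U_Z we set Z = 1. Each monomial c·X^i·Y^j·Z^k in F becomes c·x^i·y^j·1^k = c·x^i·y^j.
Substituting Z = 1: F(X, Y, 1) = -2*x**3 - x**2 - 2*x*y**2 + x*y - x + 3*y**3 - 2*y**2 - 2*y + 3.
Note: deg(f) ≤ deg(F) = 3; strict inequality happens when F is divisible by Z (lost terms).


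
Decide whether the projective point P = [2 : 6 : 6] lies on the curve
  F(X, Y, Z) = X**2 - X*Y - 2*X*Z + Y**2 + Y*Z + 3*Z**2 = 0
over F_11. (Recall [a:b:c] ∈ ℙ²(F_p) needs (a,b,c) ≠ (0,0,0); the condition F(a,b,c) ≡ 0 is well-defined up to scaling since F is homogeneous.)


F(2,6,6) ≡ 5 (mod 11); P is NOT on the curve.

Evaluate F(2, 6, 6) term-by-term (mod 11).
  X**2 ↦ 1·4·1·1 = 4
  -X*Y ↦ -1·2·6·1 = -12
  -2*X*Z ↦ -2·2·1·6 = -24
  Y**2 ↦ 1·1·36·1 = 36
  Y*Z ↦ 1·1·6·6 = 36
  3*Z**2 ↦ 3·1·1·36 = 108
Sum: F(2, 6, 6) = (4) + (-12) + (-24) + (36) + (36) + (108) = 148.
Reducing mod 11: 148 ≡ 5 (mod 11).
Since F(a, b, c) ≡ 5 ≠ 0 (mod 11), P does NOT lie on the curve.


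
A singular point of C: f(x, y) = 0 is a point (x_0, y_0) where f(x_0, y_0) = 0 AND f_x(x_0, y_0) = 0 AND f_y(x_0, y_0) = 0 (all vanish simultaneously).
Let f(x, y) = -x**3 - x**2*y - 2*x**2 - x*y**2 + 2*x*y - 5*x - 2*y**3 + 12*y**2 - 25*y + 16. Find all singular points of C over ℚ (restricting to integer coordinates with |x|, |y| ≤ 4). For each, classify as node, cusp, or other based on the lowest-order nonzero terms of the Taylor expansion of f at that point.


Singular points: {(-1, 2)}; classification: node.

Compute partial derivatives:
  f_x = -3*x**2 - 2*x*y - 4*x - y**2 + 2*y - 5.
  f_y = -x**2 - 2*x*y + 2*x - 6*y**2 + 24*y - 25.
Scan x_0 ∈ {−4, ..., 4}. For each x_0, f_y(x_0, y) is a polynomial in y; find its integer roots y ∈ {−4, ..., 4}, then test f_x and f at those candidates.
  x = -4: f_y(-4, y) = -6*y**2 + 32*y - 49; no integer root y with |y| ≤ 4.
  x = -3: f_y(-3, y) = -6*y**2 + 30*y - 40; no integer root y with |y| ≤ 4.
  x = -2: f_y(-2, y) = -6*y**2 + 28*y - 33; no integer root y with |y| ≤ 4.
  x = -1: f_y(-1, y) = -6*y**2 + 26*y - 28; vanishes at y ∈ {2}. (-1, 2): f_x = 0, f = 0 — SINGULAR.
  x = 0: f_y(0, y) = -6*y**2 + 24*y - 25; no integer root y with |y| ≤ 4.
  x = 1: f_y(1, y) = -6*y**2 + 22*y - 24; no integer root y with |y| ≤ 4.
  x = 2: f_y(2, y) = -6*y**2 + 20*y - 25; no integer root y with |y| ≤ 4.
  x = 3: f_y(3, y) = -6*y**2 + 18*y - 28; no integer root y with |y| ≤ 4.
  x = 4: f_y(4, y) = -6*y**2 + 16*y - 33; no integer root y with |y| ≤ 4.
Only singular point on the grid: (-1, 2).
Classify: substitute x = -1 + u, y = 2 + v and expand: f = -u**3 - u**2*v - u**2 - u*v**2 - 2*v**3 + v**2.
No constant or linear terms (consistent with a singular point). Quadratic part: -u**2 + v**2. Cubic part: -u**3 - u**2*v - u*v**2 - 2*v**3.
The quadratic part v**2 - u**2 = (v − u)(v + u) splits into two distinct linear factors, so there are two distinct tangent lines y − 2 = ±(x − -1) — this is a node (ordinary double point).
Classification: node.


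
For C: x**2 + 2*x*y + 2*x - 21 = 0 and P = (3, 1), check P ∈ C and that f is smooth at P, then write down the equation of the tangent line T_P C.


Tangent line at P: 10*x + 6*y - 36 = 0.

Step 1: f(3, 1) = 0, so P lies on C.
Step 2: partial derivatives
  f_x(x, y) = 2*x + 2*y + 2, f_y(x, y) = 2*x.
  f_x(P) = 10, f_y(P) = 6 (gradient nonzero, so P is smooth).
Step 3: tangent line at P: 10·(x − 3) + 6·(y − 1) = 0.
Expanding: 10*x + 6*y - 36 = 0.


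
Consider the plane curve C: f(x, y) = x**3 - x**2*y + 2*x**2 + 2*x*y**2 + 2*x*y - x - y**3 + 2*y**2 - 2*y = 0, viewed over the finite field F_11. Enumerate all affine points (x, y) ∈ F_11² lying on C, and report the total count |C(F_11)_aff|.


Affine F_11-points: {(0, 0), (3, 1), (4, 6), (5, 2), (7, 3), (7, 6), (7, 7), (9, 1), (9, 9), (9, 10), (10, 8)}; count = 11.

For each of the 121 pairs (x, y) ∈ F_11², evaluate f(x, y) mod 11. Record the zeros.
  x = 0: [0↦0, 1↦10, 2↦7, 3↦7, 4↦4, 5↦3, 6↦9, 7↦5, 8↦7, 9↦9, 10↦5]  zeros at y ∈ {0}
  x = 1: [0↦2, 1↦4, 2↦8, 3↦8, 4↦9, 5↦5, 6↦1, 7↦2, 8↦2, 9↦6, 10↦8]  zeros at y ∈ ∅
  x = 2: [0↦3, 1↦6, 2↦4, 3↦2, 4↦5, 5↦7, 6↦2, 7↦6, 8↦2, 9↦6, 10↦1]  zeros at y ∈ ∅
  x = 3: [0↦9, 1↦0, 2↦1, 3↦6, 4↦9, 5↦4, 6↦7, 7↦1, 8↦2, 9↦4, 10↦1]  zeros at y ∈ {1}
  x = 4: [0↦4, 1↦3, 2↦5, 3↦4, 4↦5, 5↦2, 6↦0, 7↦4, 8↦8, 9↦6, 10↦3]  zeros at y ∈ {6}
  x = 5: [0↦5, 1↦10, 2↦0, 3↦2, 4↦10, 5↦7, 6↦9, 7↦10, 8↦4, 9↦7, 10↦2]  zeros at y ∈ {2}
  x = 6: [0↦7, 1↦5, 2↦3, 3↦6, 4↦8, 5↦3, 6↦7, 7↦3, 8↦7, 9↦2, 10↦4]  zeros at y ∈ ∅
  x = 7: [0↦5, 1↦5, 2↦9, 3↦0, 4↦5, 5↦7, 6↦0, 7↦0, 8↦1, 9↦8, 10↦4]  zeros at y ∈ {3, 6, 7}
  x = 8: [0↦5, 1↦5, 2↦2, 3↦1, 4↦7, 5↦3, 6↦5, 7↦7, 8↦3, 9↦9, 10↦8]  zeros at y ∈ ∅
  x = 9: [0↦2, 1↦0, 2↦10, 3↦4, 4↦9, 5↦8, 6↦6, 7↦8, 8↦8, 9↦0, 10↦0]  zeros at y ∈ {1, 9, 10}
  x = 10: [0↦2, 1↦7, 2↦6, 3↦4, 4↦6, 5↦6, 6↦9, 7↦9, 8↦0, 9↦9, 10↦8]  zeros at y ∈ {8}
Collecting zeros: affine points = {(0, 0), (3, 1), (4, 6), (5, 2), (7, 3), (7, 6), (7, 7), (9, 1), (9, 9), (9, 10), (10, 8)}.
Total count |C(F_11)_aff| = 11.


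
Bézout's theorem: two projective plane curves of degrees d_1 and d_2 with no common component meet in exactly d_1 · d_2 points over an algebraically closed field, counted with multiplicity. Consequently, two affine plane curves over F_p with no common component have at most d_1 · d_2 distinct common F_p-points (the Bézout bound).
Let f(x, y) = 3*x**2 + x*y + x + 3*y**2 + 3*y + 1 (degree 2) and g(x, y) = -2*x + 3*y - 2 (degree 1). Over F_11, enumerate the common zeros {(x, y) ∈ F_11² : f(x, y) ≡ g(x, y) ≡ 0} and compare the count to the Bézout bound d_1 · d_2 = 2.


Common zeros: ∅; count = 0; Bézout bound = 2.

deg(f) = 2, deg(g) = 1, so Bézout bound = 2.
Scan x ∈ F_11. For each x, list the y ∈ F_11 with f(x, y) ≡ 0 and those with g(x, y) ≡ 0 (mod 11); the common zeros in that column are the intersection.
  x = 0: f ≡ 0 at y ∈ ∅; g ≡ 0 at y ∈ {8}; common: ∅.
  x = 1: f ≡ 0 at y ∈ {3}; g ≡ 0 at y ∈ {5}; common: ∅.
  x = 2: f ≡ 0 at y ∈ ∅; g ≡ 0 at y ∈ {2}; common: ∅.
  x = 3: f ≡ 0 at y ∈ {2, 7}; g ≡ 0 at y ∈ {10}; common: ∅.
  x = 4: f ≡ 0 at y ∈ ∅; g ≡ 0 at y ∈ {7}; common: ∅.
  x = 5: f ≡ 0 at y ∈ {3, 9}; g ≡ 0 at y ∈ {4}; common: ∅.
  x = 6: f ≡ 0 at y ∈ ∅; g ≡ 0 at y ∈ {1}; common: ∅.
  x = 7: f ≡ 0 at y ∈ {2}; g ≡ 0 at y ∈ {9}; common: ∅.
  x = 8: f ≡ 0 at y ∈ ∅; g ≡ 0 at y ∈ {6}; common: ∅.
  x = 9: f ≡ 0 at y ∈ {0, 7}; g ≡ 0 at y ∈ {3}; common: ∅.
  x = 10: f ≡ 0 at y ∈ {5, 9}; g ≡ 0 at y ∈ {0}; common: ∅.
Collecting: common zeros = ∅, so the count is 0.
Comparison with the Bézout bound: 0 ≤ 2 = deg(f)·deg(g), as expected for curves with no common component (the affine F_11-count falls short of the bound because intersections may lie at infinity, over extension fields, or carry multiplicity).


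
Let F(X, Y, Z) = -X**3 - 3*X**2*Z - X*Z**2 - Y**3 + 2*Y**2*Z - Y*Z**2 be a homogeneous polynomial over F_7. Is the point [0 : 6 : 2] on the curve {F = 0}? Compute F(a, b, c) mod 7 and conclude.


F(0,6,2) ≡ 2 (mod 7); P is NOT on the curve.

Evaluate F(0, 6, 2) term-by-term (mod 7).
  -X**3 ↦ -1·0·1·1 = 0
  -3*X**2*Z ↦ -3·0·1·2 = 0
  -X*Z**2 ↦ -1·0·1·4 = 0
  -Y**3 ↦ -1·1·216·1 = -216
  2*Y**2*Z ↦ 2·1·36·2 = 144
  -Y*Z**2 ↦ -1·1·6·4 = -24
Sum: F(0, 6, 2) = (0) + (0) + (0) + (-216) + (144) + (-24) = -96.
Reducing mod 7: -96 ≡ 2 (mod 7).
Since F(a, b, c) ≡ 2 ≠ 0 (mod 7), P does NOT lie on the curve.


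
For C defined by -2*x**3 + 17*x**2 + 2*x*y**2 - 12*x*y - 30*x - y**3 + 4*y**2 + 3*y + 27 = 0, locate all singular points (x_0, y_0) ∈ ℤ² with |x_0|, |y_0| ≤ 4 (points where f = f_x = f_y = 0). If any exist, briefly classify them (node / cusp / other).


Singular points: {(3, 3)}; classification: node.

Compute partial derivatives:
  f_x = -6*x**2 + 34*x + 2*y**2 - 12*y - 30.
  f_y = 4*x*y - 12*x - 3*y**2 + 8*y + 3.
Scan x_0 ∈ {−4, ..., 4}. For each x_0, f_y(x_0, y) is a polynomial in y; find its integer roots y ∈ {−4, ..., 4}, then test f_x and f at those candidates.
  x = -4: f_y(-4, y) = -3*y**2 - 8*y + 51; vanishes at y ∈ {3}. (-4, 3): f_x = -280 ≠ 0.
  x = -3: f_y(-3, y) = -3*y**2 - 4*y + 39; vanishes at y ∈ {3}. (-3, 3): f_x = -204 ≠ 0.
  x = -2: f_y(-2, y) = 27 - 3*y**2; vanishes at y ∈ {-3, 3}. (-2, -3): f_x = -68 ≠ 0; (-2, 3): f_x = -140 ≠ 0.
  x = -1: f_y(-1, y) = -3*y**2 + 4*y + 15; vanishes at y ∈ {3}. (-1, 3): f_x = -88 ≠ 0.
  x = 0: f_y(0, y) = -3*y**2 + 8*y + 3; vanishes at y ∈ {3}. (0, 3): f_x = -48 ≠ 0.
  x = 1: f_y(1, y) = -3*y**2 + 12*y - 9; vanishes at y ∈ {1, 3}. (1, 1): f_x = -12 ≠ 0; (1, 3): f_x = -20 ≠ 0.
  x = 2: f_y(2, y) = -3*y**2 + 16*y - 21; vanishes at y ∈ {3}. (2, 3): f_x = -4 ≠ 0.
  x = 3: f_y(3, y) = -3*y**2 + 20*y - 33; vanishes at y ∈ {3}. (3, 3): f_x = 0, f = 0 — SINGULAR.
  x = 4: f_y(4, y) = -3*y**2 + 24*y - 45; vanishes at y ∈ {3}. (4, 3): f_x = -8 ≠ 0.
Only singular point on the grid: (3, 3).
Classify: substitute x = 3 + u, y = 3 + v and expand: f = -2*u**3 - u**2 + 2*u*v**2 - v**3 + v**2.
No constant or linear terms (consistent with a singular point). Quadratic part: -u**2 + v**2. Cubic part: -2*u**3 + 2*u*v**2 - v**3.
The quadratic part v**2 - u**2 = (v − u)(v + u) splits into two distinct linear factors, so there are two distinct tangent lines y − 3 = ±(x − 3) — this is a node (ordinary double point).
Classification: node.


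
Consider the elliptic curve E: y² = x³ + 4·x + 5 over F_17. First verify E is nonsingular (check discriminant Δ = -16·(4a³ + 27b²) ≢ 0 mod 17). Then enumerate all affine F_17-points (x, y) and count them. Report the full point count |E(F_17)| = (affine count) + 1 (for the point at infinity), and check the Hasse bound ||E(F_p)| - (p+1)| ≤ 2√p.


Affine points = {(2, 2), (2, 15), (4, 0), (7, 6), (7, 11), (10, 5), (10, 12), (12, 8), (12, 9), (14, 0), (16, 0)}; affine count = 11; |E(F_17)| = 12.

Discriminant check: Δ ∝ 4a³ + 27b² = 4·4³ + 27·5² = 4·64 + 27·25 ≡ 13 (mod 17). Nonzero ⇒ E is nonsingular.
For each x ∈ F_17, compute rhs = x³ + 4·x + 5 mod 17, then count y ∈ F_17 with y² ≡ rhs.
  x = 0: rhs = 5, matching y values: none (0 points).
  x = 1: rhs = 10, matching y values: none (0 points).
  x = 2: rhs = 4, matching y values: 2, 15 (2 points).
  x = 3: rhs = 10, matching y values: none (0 points).
  x = 4: rhs = 0, matching y values: 0 (1 points).
  x = 5: rhs = 14, matching y values: none (0 points).
  x = 6: rhs = 7, matching y values: none (0 points).
  x = 7: rhs = 2, matching y values: 6, 11 (2 points).
  x = 8: rhs = 5, matching y values: none (0 points).
  x = 9: rhs = 5, matching y values: none (0 points).
  x = 10: rhs = 8, matching y values: 5, 12 (2 points).
  x = 11: rhs = 3, matching y values: none (0 points).
  x = 12: rhs = 13, matching y values: 8, 9 (2 points).
  x = 13: rhs = 10, matching y values: none (0 points).
  x = 14: rhs = 0, matching y values: 0 (1 points).
  x = 15: rhs = 6, matching y values: none (0 points).
  x = 16: rhs = 0, matching y values: 0 (1 points).
Total affine count: 11.
Full point count |E(F_17)| = 11 + 1 = 12.
Hasse bound: |12 − (17+1)| = |-6| = 6 ≤ 2√17 ≈ 8.2462 ✓.


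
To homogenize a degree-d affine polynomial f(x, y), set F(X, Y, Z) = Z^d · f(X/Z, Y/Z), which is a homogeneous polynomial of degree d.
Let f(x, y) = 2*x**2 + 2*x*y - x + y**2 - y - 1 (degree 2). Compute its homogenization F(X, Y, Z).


F(X, Y, Z) = 2*X**2 + 2*X*Y - X*Z + Y**2 - Y*Z - Z**2

deg(f) = 2.
Substitute x = X/Z, y = Y/Z into f, then multiply by Z^2.
  monomial 2·x^2·y^0 ↦ 2·X^2·Y^0·Z^0.
  monomial 2·x^1·y^1 ↦ 2·X^1·Y^1·Z^0.
  monomial -1·x^1·y^0 ↦ -1·X^1·Y^0·Z^1.
  monomial 1·x^0·y^2 ↦ 1·X^0·Y^2·Z^0.
  monomial -1·x^0·y^1 ↦ -1·X^0·Y^1·Z^1.
  monomial -1·x^0·y^0 ↦ -1·X^0·Y^0·Z^2.
Collecting: F(X, Y, Z) = 2*X**2 + 2*X*Y - X*Z + Y**2 - Y*Z - Z**2.


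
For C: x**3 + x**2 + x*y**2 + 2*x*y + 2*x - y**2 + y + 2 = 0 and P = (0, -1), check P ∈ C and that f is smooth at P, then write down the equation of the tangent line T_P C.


Tangent line at P: x + 3*y + 3 = 0.

Step 1: f(0, -1) = 0, so P lies on C.
Step 2: partial derivatives
  f_x(x, y) = 3*x**2 + 2*x + y**2 + 2*y + 2, f_y(x, y) = 2*x*y + 2*x - 2*y + 1.
  f_x(P) = 1, f_y(P) = 3 (gradient nonzero, so P is smooth).
Step 3: tangent line at P: 1·(x − 0) + 3·(y − -1) = 0.
Expanding: x + 3*y + 3 = 0.


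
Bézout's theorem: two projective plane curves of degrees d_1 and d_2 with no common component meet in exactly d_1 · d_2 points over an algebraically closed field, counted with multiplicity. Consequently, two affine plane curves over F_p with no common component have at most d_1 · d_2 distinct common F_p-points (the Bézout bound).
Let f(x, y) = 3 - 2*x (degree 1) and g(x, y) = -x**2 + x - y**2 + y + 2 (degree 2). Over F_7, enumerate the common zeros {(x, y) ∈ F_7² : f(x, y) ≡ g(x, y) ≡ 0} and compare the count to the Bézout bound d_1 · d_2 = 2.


Common zeros: ∅; count = 0; Bézout bound = 2.

deg(f) = 1, deg(g) = 2, so Bézout bound = 2.
Scan x ∈ F_7. For each x, list the y ∈ F_7 with f(x, y) ≡ 0 and those with g(x, y) ≡ 0 (mod 7); the common zeros in that column are the intersection.
  x = 0: f ≡ 0 at y ∈ ∅; g ≡ 0 at y ∈ {2, 6}; common: ∅.
  x = 1: f ≡ 0 at y ∈ ∅; g ≡ 0 at y ∈ {2, 6}; common: ∅.
  x = 2: f ≡ 0 at y ∈ ∅; g ≡ 0 at y ∈ {0, 1}; common: ∅.
  x = 3: f ≡ 0 at y ∈ ∅; g ≡ 0 at y ∈ ∅; common: ∅.
  x = 4: f ≡ 0 at y ∈ ∅; g ≡ 0 at y ∈ ∅; common: ∅.
  x = 5: f ≡ 0 at y ∈ {0, 1, 2, 3, 4, 5, 6}; g ≡ 0 at y ∈ ∅; common: ∅.
  x = 6: f ≡ 0 at y ∈ ∅; g ≡ 0 at y ∈ {0, 1}; common: ∅.
Collecting: common zeros = ∅, so the count is 0.
Comparison with the Bézout bound: 0 ≤ 2 = deg(f)·deg(g), as expected for curves with no common component (the affine F_7-count falls short of the bound because intersections may lie at infinity, over extension fields, or carry multiplicity).


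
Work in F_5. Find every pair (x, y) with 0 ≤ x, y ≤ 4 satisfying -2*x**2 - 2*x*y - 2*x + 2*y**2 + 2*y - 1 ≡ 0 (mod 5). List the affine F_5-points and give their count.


Affine F_5-points: {(1, 0), (3, 0), (3, 2), (4, 1), (4, 2)}; count = 5.

For each of the 25 pairs (x, y) ∈ F_5², evaluate f(x, y) mod 5. Record the zeros.
  x = 0: [0↦4, 1↦3, 2↦1, 3↦3, 4↦4]  zeros at y ∈ ∅
  x = 1: [0↦0, 1↦2, 2↦3, 3↦3, 4↦2]  zeros at y ∈ {0}
  x = 2: [0↦2, 1↦2, 2↦1, 3↦4, 4↦1]  zeros at y ∈ ∅
  x = 3: [0↦0, 1↦3, 2↦0, 3↦1, 4↦1]  zeros at y ∈ {0, 2}
  x = 4: [0↦4, 1↦0, 2↦0, 3↦4, 4↦2]  zeros at y ∈ {1, 2}
Collecting zeros: affine points = {(1, 0), (3, 0), (3, 2), (4, 1), (4, 2)}.
Total count |C(F_5)_aff| = 5.


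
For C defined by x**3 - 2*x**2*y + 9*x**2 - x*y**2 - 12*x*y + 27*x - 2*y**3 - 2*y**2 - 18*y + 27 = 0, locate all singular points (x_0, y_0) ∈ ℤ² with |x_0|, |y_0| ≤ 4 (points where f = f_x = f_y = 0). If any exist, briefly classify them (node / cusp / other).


Singular points: {(-3, 0)}; classification: cusp.

Compute partial derivatives:
  f_x = 3*x**2 - 4*x*y + 18*x - y**2 - 12*y + 27.
  f_y = -2*x**2 - 2*x*y - 12*x - 6*y**2 - 4*y - 18.
Scan x_0 ∈ {−4, ..., 4}. For each x_0, f_y(x_0, y) is a polynomial in y; find its integer roots y ∈ {−4, ..., 4}, then test f_x and f at those candidates.
  x = -4: f_y(-4, y) = -6*y**2 + 4*y - 2; no integer root y with |y| ≤ 4.
  x = -3: f_y(-3, y) = -6*y**2 + 2*y; vanishes at y ∈ {0}. (-3, 0): f_x = 0, f = 0 — SINGULAR.
  x = -2: f_y(-2, y) = -6*y**2 - 2; no integer root y with |y| ≤ 4.
  x = -1: f_y(-1, y) = -6*y**2 - 2*y - 8; no integer root y with |y| ≤ 4.
  x = 0: f_y(0, y) = -6*y**2 - 4*y - 18; no integer root y with |y| ≤ 4.
  x = 1: f_y(1, y) = -6*y**2 - 6*y - 32; no integer root y with |y| ≤ 4.
  x = 2: f_y(2, y) = -6*y**2 - 8*y - 50; no integer root y with |y| ≤ 4.
  x = 3: f_y(3, y) = -6*y**2 - 10*y - 72; no integer root y with |y| ≤ 4.
  x = 4: f_y(4, y) = -6*y**2 - 12*y - 98; no integer root y with |y| ≤ 4.
Only singular point on the grid: (-3, 0).
Classify: substitute x = -3 + u, y = 0 + v and expand: f = u**3 - 2*u**2*v - u*v**2 - 2*v**3 + v**2.
No constant or linear terms (consistent with a singular point). Quadratic part: v**2. Cubic part: u**3 - 2*u**2*v - u*v**2 - 2*v**3.
The quadratic part v**2 is a perfect square, so there is a single (double) tangent line v = 0, i.e. y = 0. Restricting the cubic part to that line (v = 0) leaves u**3 ≠ 0, so f is not divisible by v and the branch is v² ≈ -u**3 to lowest order — this is a cusp.
Classification: cusp.


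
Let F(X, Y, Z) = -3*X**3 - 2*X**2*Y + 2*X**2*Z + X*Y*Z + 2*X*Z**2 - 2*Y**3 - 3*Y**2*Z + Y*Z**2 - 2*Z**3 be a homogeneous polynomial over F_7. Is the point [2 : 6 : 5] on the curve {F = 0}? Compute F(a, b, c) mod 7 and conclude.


F(2,6,5) ≡ 1 (mod 7); P is NOT on the curve.

Evaluate F(2, 6, 5) term-by-term (mod 7).
  -3*X**3 ↦ -3·8·1·1 = -24
  -2*X**2*Y ↦ -2·4·6·1 = -48
  2*X**2*Z ↦ 2·4·1·5 = 40
  X*Y*Z ↦ 1·2·6·5 = 60
  2*X*Z**2 ↦ 2·2·1·25 = 100
  -2*Y**3 ↦ -2·1·216·1 = -432
  -3*Y**2*Z ↦ -3·1·36·5 = -540
  Y*Z**2 ↦ 1·1·6·25 = 150
  -2*Z**3 ↦ -2·1·1·125 = -250
Sum: F(2, 6, 5) = (-24) + (-48) + (40) + (60) + (100) + (-432) + (-540) + (150) + (-250) = -944.
Reducing mod 7: -944 ≡ 1 (mod 7).
Since F(a, b, c) ≡ 1 ≠ 0 (mod 7), P does NOT lie on the curve.


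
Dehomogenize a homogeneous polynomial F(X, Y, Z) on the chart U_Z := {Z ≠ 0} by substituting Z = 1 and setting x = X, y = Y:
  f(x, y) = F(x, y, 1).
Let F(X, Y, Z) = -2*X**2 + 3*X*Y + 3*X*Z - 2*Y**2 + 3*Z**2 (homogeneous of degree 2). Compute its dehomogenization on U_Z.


f(x, y) = -2*x**2 + 3*x*y + 3*x - 2*y**2 + 3

On U_Z we set Z = 1. Each monomial c·X^i·Y^j·Z^k in F becomes c·x^i·y^j·1^k = c·x^i·y^j.
Substituting Z = 1: F(X, Y, 1) = -2*x**2 + 3*x*y + 3*x - 2*y**2 + 3.
Note: deg(f) ≤ deg(F) = 2; strict inequality happens when F is divisible by Z (lost terms).


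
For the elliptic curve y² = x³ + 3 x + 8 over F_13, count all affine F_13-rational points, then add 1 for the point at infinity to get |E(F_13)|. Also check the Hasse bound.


Affine points = {(1, 5), (1, 8), (2, 3), (2, 10), (9, 6), (9, 7), (12, 2), (12, 11)}; affine count = 8; |E(F_13)| = 9.

Discriminant check: Δ ∝ 4a³ + 27b² = 4·3³ + 27·8² = 4·27 + 27·64 ≡ 3 (mod 13). Nonzero ⇒ E is nonsingular.
For each x ∈ F_13, compute rhs = x³ + 3·x + 8 mod 13, then count y ∈ F_13 with y² ≡ rhs.
  x = 0: rhs = 8, matching y values: none (0 points).
  x = 1: rhs = 12, matching y values: 5, 8 (2 points).
  x = 2: rhs = 9, matching y values: 3, 10 (2 points).
  x = 3: rhs = 5, matching y values: none (0 points).
  x = 4: rhs = 6, matching y values: none (0 points).
  x = 5: rhs = 5, matching y values: none (0 points).
  x = 6: rhs = 8, matching y values: none (0 points).
  x = 7: rhs = 8, matching y values: none (0 points).
  x = 8: rhs = 11, matching y values: none (0 points).
  x = 9: rhs = 10, matching y values: 6, 7 (2 points).
  x = 10: rhs = 11, matching y values: none (0 points).
  x = 11: rhs = 7, matching y values: none (0 points).
  x = 12: rhs = 4, matching y values: 2, 11 (2 points).
Total affine count: 8.
Full point count |E(F_13)| = 8 + 1 = 9.
Hasse bound: |9 − (13+1)| = |-5| = 5 ≤ 2√13 ≈ 7.2111 ✓.


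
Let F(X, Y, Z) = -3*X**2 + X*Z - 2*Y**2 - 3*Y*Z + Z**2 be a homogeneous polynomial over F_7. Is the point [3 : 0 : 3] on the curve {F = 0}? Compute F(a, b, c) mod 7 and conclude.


F(3,0,3) ≡ 5 (mod 7); P is NOT on the curve.

Evaluate F(3, 0, 3) term-by-term (mod 7).
  -3*X**2 ↦ -3·9·1·1 = -27
  X*Z ↦ 1·3·1·3 = 9
  -2*Y**2 ↦ -2·1·0·1 = 0
  -3*Y*Z ↦ -3·1·0·3 = 0
  Z**2 ↦ 1·1·1·9 = 9
Sum: F(3, 0, 3) = (-27) + (9) + (0) + (0) + (9) = -9.
Reducing mod 7: -9 ≡ 5 (mod 7).
Since F(a, b, c) ≡ 5 ≠ 0 (mod 7), P does NOT lie on the curve.


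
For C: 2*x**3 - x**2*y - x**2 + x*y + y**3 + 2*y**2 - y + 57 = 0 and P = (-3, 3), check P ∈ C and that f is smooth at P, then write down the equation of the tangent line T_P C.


Tangent line at P: 81*x + 26*y + 165 = 0.

Step 1: f(-3, 3) = 0, so P lies on C.
Step 2: partial derivatives
  f_x(x, y) = 6*x**2 - 2*x*y - 2*x + y, f_y(x, y) = -x**2 + x + 3*y**2 + 4*y - 1.
  f_x(P) = 81, f_y(P) = 26 (gradient nonzero, so P is smooth).
Step 3: tangent line at P: 81·(x − -3) + 26·(y − 3) = 0.
Expanding: 81*x + 26*y + 165 = 0.


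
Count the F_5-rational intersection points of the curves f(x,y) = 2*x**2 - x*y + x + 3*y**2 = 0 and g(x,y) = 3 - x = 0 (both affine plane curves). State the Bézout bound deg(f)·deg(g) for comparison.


Common zeros: ∅; count = 0; Bézout bound = 2.

deg(f) = 2, deg(g) = 1, so Bézout bound = 2.
Scan x ∈ F_5. For each x, list the y ∈ F_5 with f(x, y) ≡ 0 and those with g(x, y) ≡ 0 (mod 5); the common zeros in that column are the intersection.
  x = 0: f ≡ 0 at y ∈ {0}; g ≡ 0 at y ∈ ∅; common: ∅.
  x = 1: f ≡ 0 at y ∈ {1}; g ≡ 0 at y ∈ ∅; common: ∅.
  x = 2: f ≡ 0 at y ∈ {0, 4}; g ≡ 0 at y ∈ ∅; common: ∅.
  x = 3: f ≡ 0 at y ∈ ∅; g ≡ 0 at y ∈ {0, 1, 2, 3, 4}; common: ∅.
  x = 4: f ≡ 0 at y ∈ {1, 2}; g ≡ 0 at y ∈ ∅; common: ∅.
Collecting: common zeros = ∅, so the count is 0.
Comparison with the Bézout bound: 0 ≤ 2 = deg(f)·deg(g), as expected for curves with no common component (the affine F_5-count falls short of the bound because intersections may lie at infinity, over extension fields, or carry multiplicity).


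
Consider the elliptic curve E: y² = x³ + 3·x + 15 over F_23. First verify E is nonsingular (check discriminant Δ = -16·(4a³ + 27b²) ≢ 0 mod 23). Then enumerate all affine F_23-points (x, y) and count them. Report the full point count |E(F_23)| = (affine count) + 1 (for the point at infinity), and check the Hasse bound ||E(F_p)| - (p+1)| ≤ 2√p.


Affine points = {(2, 11), (2, 12), (9, 9), (9, 14), (12, 10), (12, 13), (14, 8), (14, 15), (15, 10), (15, 13), (18, 6), (18, 17), (19, 10), (19, 13), (20, 5), (20, 18), (21, 1), (21, 22)}; affine count = 18; |E(F_23)| = 19.

Discriminant check: Δ ∝ 4a³ + 27b² = 4·3³ + 27·15² = 4·27 + 27·225 ≡ 19 (mod 23). Nonzero ⇒ E is nonsingular.
For each x ∈ F_23, compute rhs = x³ + 3·x + 15 mod 23, then count y ∈ F_23 with y² ≡ rhs.
  x = 0: rhs = 15, matching y values: none (0 points).
  x = 1: rhs = 19, matching y values: none (0 points).
  x = 2: rhs = 6, matching y values: 11, 12 (2 points).
  x = 3: rhs = 5, matching y values: none (0 points).
  x = 4: rhs = 22, matching y values: none (0 points).
  x = 5: rhs = 17, matching y values: none (0 points).
  x = 6: rhs = 19, matching y values: none (0 points).
  x = 7: rhs = 11, matching y values: none (0 points).
  x = 8: rhs = 22, matching y values: none (0 points).
  x = 9: rhs = 12, matching y values: 9, 14 (2 points).
  x = 10: rhs = 10, matching y values: none (0 points).
  x = 11: rhs = 22, matching y values: none (0 points).
  x = 12: rhs = 8, matching y values: 10, 13 (2 points).
  x = 13: rhs = 20, matching y values: none (0 points).
  x = 14: rhs = 18, matching y values: 8, 15 (2 points).
  x = 15: rhs = 8, matching y values: 10, 13 (2 points).
  x = 16: rhs = 19, matching y values: none (0 points).
  x = 17: rhs = 11, matching y values: none (0 points).
  x = 18: rhs = 13, matching y values: 6, 17 (2 points).
  x = 19: rhs = 8, matching y values: 10, 13 (2 points).
  x = 20: rhs = 2, matching y values: 5, 18 (2 points).
  x = 21: rhs = 1, matching y values: 1, 22 (2 points).
  x = 22: rhs = 11, matching y values: none (0 points).
Total affine count: 18.
Full point count |E(F_23)| = 18 + 1 = 19.
Hasse bound: |19 − (23+1)| = |-5| = 5 ≤ 2√23 ≈ 9.5917 ✓.


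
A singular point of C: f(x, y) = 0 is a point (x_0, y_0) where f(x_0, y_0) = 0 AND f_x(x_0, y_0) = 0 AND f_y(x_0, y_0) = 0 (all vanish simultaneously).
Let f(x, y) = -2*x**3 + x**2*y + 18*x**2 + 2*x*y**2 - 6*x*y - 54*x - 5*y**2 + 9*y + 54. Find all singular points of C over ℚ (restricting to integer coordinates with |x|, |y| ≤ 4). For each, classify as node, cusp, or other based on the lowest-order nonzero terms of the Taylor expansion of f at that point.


Singular points: {(3, 0)}; classification: cusp.

Compute partial derivatives:
  f_x = -6*x**2 + 2*x*y + 36*x + 2*y**2 - 6*y - 54.
  f_y = x**2 + 4*x*y - 6*x - 10*y + 9.
Scan x_0 ∈ {−4, ..., 4}. For each x_0, f_y(x_0, y) is a polynomial in y; find its integer roots y ∈ {−4, ..., 4}, then test f_x and f at those candidates.
  x = -4: f_y(-4, y) = 49 - 26*y; no integer root y with |y| ≤ 4.
  x = -3: f_y(-3, y) = 36 - 22*y; no integer root y with |y| ≤ 4.
  x = -2: f_y(-2, y) = 25 - 18*y; no integer root y with |y| ≤ 4.
  x = -1: f_y(-1, y) = 16 - 14*y; no integer root y with |y| ≤ 4.
  x = 0: f_y(0, y) = 9 - 10*y; no integer root y with |y| ≤ 4.
  x = 1: f_y(1, y) = 4 - 6*y; no integer root y with |y| ≤ 4.
  x = 2: f_y(2, y) = 1 - 2*y; no integer root y with |y| ≤ 4.
  x = 3: f_y(3, y) = 2*y; vanishes at y ∈ {0}. (3, 0): f_x = 0, f = 0 — SINGULAR.
  x = 4: f_y(4, y) = 6*y + 1; no integer root y with |y| ≤ 4.
Only singular point on the grid: (3, 0).
Classify: substitute x = 3 + u, y = 0 + v and expand: f = -2*u**3 + u**2*v + 2*u*v**2 + v**2.
No constant or linear terms (consistent with a singular point). Quadratic part: v**2. Cubic part: -2*u**3 + u**2*v + 2*u*v**2.
The quadratic part v**2 is a perfect square, so there is a single (double) tangent line v = 0, i.e. y = 0. Restricting the cubic part to that line (v = 0) leaves -2*u**3 ≠ 0, so f is not divisible by v and the branch is v² ≈ 2*u**3 to lowest order — this is a cusp.
Classification: cusp.


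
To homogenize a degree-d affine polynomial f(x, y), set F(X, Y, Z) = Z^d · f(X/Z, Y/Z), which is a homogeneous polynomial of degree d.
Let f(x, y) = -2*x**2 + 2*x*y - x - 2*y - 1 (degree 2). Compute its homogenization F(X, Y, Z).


F(X, Y, Z) = -2*X**2 + 2*X*Y - X*Z - 2*Y*Z - Z**2

deg(f) = 2.
Substitute x = X/Z, y = Y/Z into f, then multiply by Z^2.
  monomial -2·x^2·y^0 ↦ -2·X^2·Y^0·Z^0.
  monomial 2·x^1·y^1 ↦ 2·X^1·Y^1·Z^0.
  monomial -1·x^1·y^0 ↦ -1·X^1·Y^0·Z^1.
  monomial -2·x^0·y^1 ↦ -2·X^0·Y^1·Z^1.
  monomial -1·x^0·y^0 ↦ -1·X^0·Y^0·Z^2.
Collecting: F(X, Y, Z) = -2*X**2 + 2*X*Y - X*Z - 2*Y*Z - Z**2.


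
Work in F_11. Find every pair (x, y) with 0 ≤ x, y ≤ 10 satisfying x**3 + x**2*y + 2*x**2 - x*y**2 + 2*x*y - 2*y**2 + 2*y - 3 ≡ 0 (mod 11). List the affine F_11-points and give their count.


Affine F_11-points: {(1, 0), (1, 9), (2, 4), (4, 2), (4, 6), (5, 3), (5, 7), (6, 3), (6, 6), (9, 7), (10, 5), (10, 7)}; count = 12.

For each of the 121 pairs (x, y) ∈ F_11², evaluate f(x, y) mod 11. Record the zeros.
  x = 0: [0↦8, 1↦8, 2↦4, 3↦7, 4↦6, 5↦1, 6↦3, 7↦1, 8↦6, 9↦7, 10↦4]  zeros at y ∈ ∅
  x = 1: [0↦0, 1↦2, 2↦9, 3↦10, 4↦5, 5↦5, 6↦10, 7↦9, 8↦2, 9↦0, 10↦3]  zeros at y ∈ {0, 9}
  x = 2: [0↦2, 1↦8, 2↦6, 3↦7, 4↦0, 5↦7, 6↦6, 7↦8, 8↦2, 9↦10, 10↦10]  zeros at y ∈ {4}
  x = 3: [0↦9, 1↦10, 2↦1, 3↦4, 4↦8, 5↦2, 6↦8, 7↦4, 8↦1, 9↦10, 10↦9]  zeros at y ∈ ∅
  x = 4: [0↦5, 1↦3, 2↦0, 3↦7, 4↦2, 5↦7, 6↦0, 7↦3, 8↦5, 9↦6, 10↦6]  zeros at y ∈ {2, 6}
  x = 5: [0↦7, 1↦4, 2↦9, 3↦0, 4↦10, 5↦6, 6↦10, 7↦0, 8↦9, 9↦4, 10↦7]  zeros at y ∈ {3, 7}
  x = 6: [0↦10, 1↦8, 2↦1, 3↦0, 4↦5, 5↦5, 6↦0, 7↦1, 8↦8, 9↦10, 10↦7]  zeros at y ∈ {3, 6}
  x = 7: [0↦9, 1↦10, 2↦4, 3↦2, 4↦4, 5↦10, 6↦9, 7↦1, 8↦8, 9↦8, 10↦1]  zeros at y ∈ ∅
  x = 8: [0↦10, 1↦5, 2↦2, 3↦1, 4↦2, 5↦5, 6↦10, 7↦6, 8↦4, 9↦4, 10↦6]  zeros at y ∈ ∅
  x = 9: [0↦8, 1↦10, 2↦1, 3↦3, 4↦5, 5↦7, 6↦9, 7↦0, 8↦2, 9↦4, 10↦6]  zeros at y ∈ {7}
  x = 10: [0↦9, 1↦9, 2↦7, 3↦3, 4↦8, 5↦0, 6↦1, 7↦0, 8↦8, 9↦3, 10↦7]  zeros at y ∈ {5, 7}
Collecting zeros: affine points = {(1, 0), (1, 9), (2, 4), (4, 2), (4, 6), (5, 3), (5, 7), (6, 3), (6, 6), (9, 7), (10, 5), (10, 7)}.
Total count |C(F_11)_aff| = 12.


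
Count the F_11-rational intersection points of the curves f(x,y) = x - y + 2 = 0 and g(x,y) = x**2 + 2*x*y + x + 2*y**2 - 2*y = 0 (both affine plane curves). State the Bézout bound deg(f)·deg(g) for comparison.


Common zeros: ∅; count = 0; Bézout bound = 2.

deg(f) = 1, deg(g) = 2, so Bézout bound = 2.
Scan x ∈ F_11. For each x, list the y ∈ F_11 with f(x, y) ≡ 0 and those with g(x, y) ≡ 0 (mod 11); the common zeros in that column are the intersection.
  x = 0: f ≡ 0 at y ∈ {2}; g ≡ 0 at y ∈ {0, 1}; common: ∅.
  x = 1: f ≡ 0 at y ∈ {3}; g ≡ 0 at y ∈ ∅; common: ∅.
  x = 2: f ≡ 0 at y ∈ {4}; g ≡ 0 at y ∈ {5}; common: ∅.
  x = 3: f ≡ 0 at y ∈ {5}; g ≡ 0 at y ∈ ∅; common: ∅.
  x = 4: f ≡ 0 at y ∈ {6}; g ≡ 0 at y ∈ ∅; common: ∅.
  x = 5: f ≡ 0 at y ∈ {7}; g ≡ 0 at y ∈ {9}; common: ∅.
  x = 6: f ≡ 0 at y ∈ {8}; g ≡ 0 at y ∈ ∅; common: ∅.
  x = 7: f ≡ 0 at y ∈ {9}; g ≡ 0 at y ∈ {2, 3}; common: ∅.
  x = 8: f ≡ 0 at y ∈ {10}; g ≡ 0 at y ∈ {1, 3}; common: ∅.
  x = 9: f ≡ 0 at y ∈ {0}; g ≡ 0 at y ∈ {5, 9}; common: ∅.
  x = 10: f ≡ 0 at y ∈ {1}; g ≡ 0 at y ∈ {0, 2}; common: ∅.
Collecting: common zeros = ∅, so the count is 0.
Comparison with the Bézout bound: 0 ≤ 2 = deg(f)·deg(g), as expected for curves with no common component (the affine F_11-count falls short of the bound because intersections may lie at infinity, over extension fields, or carry multiplicity).


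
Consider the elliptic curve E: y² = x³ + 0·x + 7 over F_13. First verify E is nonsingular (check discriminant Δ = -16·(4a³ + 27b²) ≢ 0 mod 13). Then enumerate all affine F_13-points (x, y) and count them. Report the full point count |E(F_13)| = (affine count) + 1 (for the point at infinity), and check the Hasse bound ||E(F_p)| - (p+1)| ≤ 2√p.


Affine points = {(7, 5), (7, 8), (8, 5), (8, 8), (11, 5), (11, 8)}; affine count = 6; |E(F_13)| = 7.

Discriminant check: Δ ∝ 4a³ + 27b² = 4·0³ + 27·7² = 4·0 + 27·49 ≡ 10 (mod 13). Nonzero ⇒ E is nonsingular.
For each x ∈ F_13, compute rhs = x³ + 0·x + 7 mod 13, then count y ∈ F_13 with y² ≡ rhs.
  x = 0: rhs = 7, matching y values: none (0 points).
  x = 1: rhs = 8, matching y values: none (0 points).
  x = 2: rhs = 2, matching y values: none (0 points).
  x = 3: rhs = 8, matching y values: none (0 points).
  x = 4: rhs = 6, matching y values: none (0 points).
  x = 5: rhs = 2, matching y values: none (0 points).
  x = 6: rhs = 2, matching y values: none (0 points).
  x = 7: rhs = 12, matching y values: 5, 8 (2 points).
  x = 8: rhs = 12, matching y values: 5, 8 (2 points).
  x = 9: rhs = 8, matching y values: none (0 points).
  x = 10: rhs = 6, matching y values: none (0 points).
  x = 11: rhs = 12, matching y values: 5, 8 (2 points).
  x = 12: rhs = 6, matching y values: none (0 points).
Total affine count: 6.
Full point count |E(F_13)| = 6 + 1 = 7.
Hasse bound: |7 − (13+1)| = |-7| = 7 ≤ 2√13 ≈ 7.2111 ✓.


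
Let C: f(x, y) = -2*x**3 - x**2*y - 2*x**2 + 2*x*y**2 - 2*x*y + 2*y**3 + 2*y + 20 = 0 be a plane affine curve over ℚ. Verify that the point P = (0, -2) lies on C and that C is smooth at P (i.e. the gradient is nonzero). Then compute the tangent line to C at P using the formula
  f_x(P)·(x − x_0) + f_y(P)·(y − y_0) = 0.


Tangent line at P: 12*x + 26*y + 52 = 0.

Step 1: f(0, -2) = 0, so P lies on C.
Step 2: partial derivatives
  f_x(x, y) = -6*x**2 - 2*x*y - 4*x + 2*y**2 - 2*y, f_y(x, y) = -x**2 + 4*x*y - 2*x + 6*y**2 + 2.
  f_x(P) = 12, f_y(P) = 26 (gradient nonzero, so P is smooth).
Step 3: tangent line at P: 12·(x − 0) + 26·(y − -2) = 0.
Expanding: 12*x + 26*y + 52 = 0.
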